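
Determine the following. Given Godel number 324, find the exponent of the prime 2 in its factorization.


Factorize 324 by dividing by 2 repeatedly.
Division steps: 2 divides 324 exactly 2 time(s).
Exponent of 2 = 2

2


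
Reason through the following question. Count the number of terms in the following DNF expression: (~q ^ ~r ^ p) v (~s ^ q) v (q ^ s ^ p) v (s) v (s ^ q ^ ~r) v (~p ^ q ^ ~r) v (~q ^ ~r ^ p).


A DNF formula is a disjunction of terms (conjunctions).
Terms are separated by v.
Counting the disjuncts: 7 terms.

7


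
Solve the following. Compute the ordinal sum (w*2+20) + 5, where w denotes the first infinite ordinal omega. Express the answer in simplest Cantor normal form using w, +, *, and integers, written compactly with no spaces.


Compute (w*2+20) + 5.
Ordinal + is associative but NOT commutative; for finite n>0, n + w = w but w + n stays w+n.
By associativity: (w*2+20) + 5 = w*2 + (20+5) = w*2+25.
Result = w*2+25

w*2+25


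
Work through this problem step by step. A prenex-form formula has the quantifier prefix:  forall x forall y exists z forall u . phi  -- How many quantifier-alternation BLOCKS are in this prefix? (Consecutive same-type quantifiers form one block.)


Quantifier-type sequence: A A E A  (A=forall, E=exists)
Group into maximal same-type runs:
  Ax2 | Ex1 | Ax1
Number of blocks = 3

3


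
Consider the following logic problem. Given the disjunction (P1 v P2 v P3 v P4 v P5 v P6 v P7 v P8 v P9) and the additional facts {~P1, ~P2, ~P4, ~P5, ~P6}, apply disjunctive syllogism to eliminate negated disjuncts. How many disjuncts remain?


Original disjuncts (9): P1, P2, P3, P4, P5, P6, P7, P8, P9
Negated (eliminate): ~P1, ~P2, ~P4, ~P5, ~P6
Remaining disjuncts: P3, P7, P8, P9
Count = 9 - 5 = 4

4


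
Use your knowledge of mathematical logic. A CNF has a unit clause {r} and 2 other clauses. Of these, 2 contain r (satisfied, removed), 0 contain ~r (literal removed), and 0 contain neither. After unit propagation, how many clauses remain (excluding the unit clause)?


Satisfied (removed): 2
Shortened (remain): 0
Unchanged (remain): 0
Remaining = 0 + 0 = 0

0


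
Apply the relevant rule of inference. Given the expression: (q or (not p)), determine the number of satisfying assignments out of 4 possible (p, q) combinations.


Check all 4 assignments:
p=0, q=0: 1
p=0, q=1: 1
p=1, q=0: 0
p=1, q=1: 1
Count of True = 3

3


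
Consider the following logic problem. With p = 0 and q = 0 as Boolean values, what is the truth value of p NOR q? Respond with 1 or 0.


p = 0, q = 0
Operation: p NOR q
Evaluate: 0 NOR 0 = 1

1


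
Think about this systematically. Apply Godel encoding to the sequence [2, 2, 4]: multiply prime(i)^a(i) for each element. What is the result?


Encode each element as an exponent of the corresponding prime:
  2^2 = 4
  3^2 = 9
  5^4 = 625
Product = 4 * 9 * 625 = 22500

22500


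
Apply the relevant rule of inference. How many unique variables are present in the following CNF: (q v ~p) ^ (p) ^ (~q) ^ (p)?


Identify each variable that appears in the formula.
Variables found: p, q
Count = 2

2


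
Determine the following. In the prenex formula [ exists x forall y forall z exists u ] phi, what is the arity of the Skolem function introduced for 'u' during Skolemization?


Quantifier prefix: exists x forall y forall z exists u
'u' is existentially quantified at position 4.
Universal variables preceding it: y, z
Skolem function arity = 2

2


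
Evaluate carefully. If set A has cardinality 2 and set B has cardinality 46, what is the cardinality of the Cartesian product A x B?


The Cartesian product A x B contains all ordered pairs (a, b).
|A x B| = |A| * |B| = 2 * 46 = 92

92


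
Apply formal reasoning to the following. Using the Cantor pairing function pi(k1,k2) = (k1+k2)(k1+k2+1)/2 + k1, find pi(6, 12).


k1 + k2 = 18
(k1+k2)(k1+k2+1)/2 = 18 * 19 / 2 = 171
pi = 171 + 6 = 177

177


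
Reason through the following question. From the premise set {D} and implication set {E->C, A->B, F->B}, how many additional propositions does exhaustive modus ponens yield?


Initial facts: {D}
Apply modus ponens to closure:
  (no implication fires)
Final known: {D}
New propositions: {(none)}
Count = 0

0


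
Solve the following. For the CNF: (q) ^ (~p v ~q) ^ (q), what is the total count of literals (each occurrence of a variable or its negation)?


Counting literals in each clause:
Clause 1: 1 literal(s)
Clause 2: 2 literal(s)
Clause 3: 1 literal(s)
Total = 4

4


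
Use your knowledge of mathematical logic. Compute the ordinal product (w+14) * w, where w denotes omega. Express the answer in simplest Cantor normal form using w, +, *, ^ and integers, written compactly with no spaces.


Compute (w+14) * w.
Ordinal * is associative and left-distributive over +, but NOT commutative; for finite n>1, n*w = w but w*n stays w*n.
(w+14) * w = sup{(w+14)*k : k<w} = sup{w*k+14} = w^2 (the +14 tail is absorbed in the limit).
Result = w^2

w^2


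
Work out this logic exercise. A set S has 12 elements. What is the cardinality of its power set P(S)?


The power set of a set with n elements has 2^n elements.
|P(S)| = 2^12 = 4096

4096


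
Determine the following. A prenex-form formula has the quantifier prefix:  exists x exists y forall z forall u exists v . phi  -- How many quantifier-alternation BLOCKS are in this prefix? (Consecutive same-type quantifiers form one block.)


Quantifier-type sequence: E E A A E  (A=forall, E=exists)
Group into maximal same-type runs:
  Ex2 | Ax2 | Ex1
Number of blocks = 3

3


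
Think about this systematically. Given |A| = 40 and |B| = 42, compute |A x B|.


The Cartesian product A x B contains all ordered pairs (a, b).
|A x B| = |A| * |B| = 40 * 42 = 1680

1680


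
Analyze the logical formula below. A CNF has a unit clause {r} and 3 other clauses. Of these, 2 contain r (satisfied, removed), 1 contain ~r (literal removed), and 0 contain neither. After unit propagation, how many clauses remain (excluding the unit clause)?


Satisfied (removed): 2
Shortened (remain): 1
Unchanged (remain): 0
Remaining = 1 + 0 = 1

1


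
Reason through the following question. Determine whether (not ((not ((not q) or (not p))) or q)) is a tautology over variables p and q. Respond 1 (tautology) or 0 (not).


Check all 4 assignments:
p=0, q=0: 1
p=0, q=1: 0
p=1, q=0: 1
p=1, q=1: 0
Satisfying count = 2/4.
Tautology iff count = 4: no.

0


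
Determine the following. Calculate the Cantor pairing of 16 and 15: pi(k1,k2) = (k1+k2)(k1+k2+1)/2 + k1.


k1 + k2 = 31
(k1+k2)(k1+k2+1)/2 = 31 * 32 / 2 = 496
pi = 496 + 16 = 512

512


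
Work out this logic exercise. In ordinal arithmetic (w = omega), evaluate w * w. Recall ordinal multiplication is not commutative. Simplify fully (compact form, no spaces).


Compute w * w.
Ordinal * is associative and left-distributive over +, but NOT commutative; for finite n>1, n*w = w but w*n stays w*n.
w * w = w^2 by definition.
Result = w^2

w^2


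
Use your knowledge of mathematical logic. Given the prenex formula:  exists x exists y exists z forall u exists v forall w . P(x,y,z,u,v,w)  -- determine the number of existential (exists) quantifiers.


Quantifier prefix: exists x exists y exists z forall u exists v forall w
Mark each quantifier type:
  E E E U E U
Universal count = 2, Existential count = 4
Asked for existential (exists) quantifiers: 4

4


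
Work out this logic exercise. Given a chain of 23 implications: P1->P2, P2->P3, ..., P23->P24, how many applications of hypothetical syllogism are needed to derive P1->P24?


With 23 implications in a chain connecting 24 propositions:
P1->P2, P2->P3, ..., P23->P24
Steps needed = (number of implications) - 1 = 23 - 1 = 22

22


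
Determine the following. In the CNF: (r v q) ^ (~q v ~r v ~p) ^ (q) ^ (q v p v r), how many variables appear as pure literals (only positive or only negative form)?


Check each variable for pure literal status:
p: mixed (not pure)
q: mixed (not pure)
r: mixed (not pure)
Pure literal count = 0

0


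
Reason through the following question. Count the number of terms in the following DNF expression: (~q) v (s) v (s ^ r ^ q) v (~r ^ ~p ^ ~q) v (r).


A DNF formula is a disjunction of terms (conjunctions).
Terms are separated by v.
Counting the disjuncts: 5 terms.

5


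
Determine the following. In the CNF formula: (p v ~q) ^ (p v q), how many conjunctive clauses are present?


A CNF formula is a conjunction of clauses.
Clauses are separated by ^.
Counting the conjuncts: 2 clauses.

2


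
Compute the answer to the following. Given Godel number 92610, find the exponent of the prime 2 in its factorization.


Factorize 92610 by dividing by 2 repeatedly.
Division steps: 2 divides 92610 exactly 1 time(s).
Exponent of 2 = 1

1


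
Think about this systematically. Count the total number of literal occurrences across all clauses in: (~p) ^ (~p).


Counting literals in each clause:
Clause 1: 1 literal(s)
Clause 2: 1 literal(s)
Total = 2

2


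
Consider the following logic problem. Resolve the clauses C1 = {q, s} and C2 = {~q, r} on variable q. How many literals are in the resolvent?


Remove q from C1 and ~q from C2.
C1 remainder: {s}
C2 remainder: {r}
Union (resolvent): {r, s}
Resolvent has 2 literal(s).

2


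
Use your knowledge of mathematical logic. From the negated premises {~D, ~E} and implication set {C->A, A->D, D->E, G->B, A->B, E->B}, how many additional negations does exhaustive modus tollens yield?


Initial negated facts: {~D, ~E}
Apply modus tollens to closure:
  ~D and A->D  =>  ~A
  ~A and C->A  =>  ~C
Final negated: {~A, ~C, ~D, ~E}
New negations: {~A, ~C}
Count = 2

2


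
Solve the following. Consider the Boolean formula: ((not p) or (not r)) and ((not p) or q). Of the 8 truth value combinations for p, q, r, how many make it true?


Evaluate all 8 assignments for p, q, r:
p=0, q=0, r=0: 1
p=0, q=0, r=1: 1
p=0, q=1, r=0: 1
p=0, q=1, r=1: 1
p=1, q=0, r=0: 0
p=1, q=0, r=1: 0
p=1, q=1, r=0: 1
p=1, q=1, r=1: 0
Satisfying count = 5

5


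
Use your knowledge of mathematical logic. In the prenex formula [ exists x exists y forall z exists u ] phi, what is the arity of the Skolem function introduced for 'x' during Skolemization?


Quantifier prefix: exists x exists y forall z exists u
'x' is existentially quantified at position 1.
No universal quantifiers precede it.
Skolem function arity = 0 (a Skolem constant)

0


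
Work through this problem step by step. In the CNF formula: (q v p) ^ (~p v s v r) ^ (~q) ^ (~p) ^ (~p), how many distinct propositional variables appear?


Identify each variable that appears in the formula.
Variables found: p, q, r, s
Count = 4

4


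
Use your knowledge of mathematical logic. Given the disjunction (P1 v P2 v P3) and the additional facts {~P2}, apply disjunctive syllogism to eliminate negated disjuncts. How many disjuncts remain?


Original disjuncts (3): P1, P2, P3
Negated (eliminate): ~P2
Remaining disjuncts: P1, P3
Count = 3 - 1 = 2

2


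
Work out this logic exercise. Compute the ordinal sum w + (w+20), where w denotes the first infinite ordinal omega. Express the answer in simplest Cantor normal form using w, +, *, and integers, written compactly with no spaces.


Compute w + (w+20).
Ordinal + is associative but NOT commutative; for finite n>0, n + w = w but w + n stays w+n.
w + (w+20) = (w+w) + 20 = w*2+20.
Result = w*2+20

w*2+20


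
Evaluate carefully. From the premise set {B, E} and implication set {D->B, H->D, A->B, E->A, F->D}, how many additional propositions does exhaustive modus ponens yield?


Initial facts: {B, E}
Apply modus ponens to closure:
  E and E->A  =>  A
Final known: {A, B, E}
New propositions: {A}
Count = 1

1


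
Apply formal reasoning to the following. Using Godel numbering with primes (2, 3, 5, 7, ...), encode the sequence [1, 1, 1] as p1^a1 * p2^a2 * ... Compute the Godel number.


Encode each element as an exponent of the corresponding prime:
  2^1 = 2
  3^1 = 3
  5^1 = 5
Product = 2 * 3 * 5 = 30

30


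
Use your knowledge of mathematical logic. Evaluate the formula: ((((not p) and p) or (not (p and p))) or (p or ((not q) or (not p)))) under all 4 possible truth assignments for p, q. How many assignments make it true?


Check all 4 assignments:
p=0, q=0: 1
p=0, q=1: 1
p=1, q=0: 1
p=1, q=1: 1
Count of True = 4

4


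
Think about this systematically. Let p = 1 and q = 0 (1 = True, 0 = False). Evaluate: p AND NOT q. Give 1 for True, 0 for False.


p = 1, q = 0
Operation: p AND NOT q
Evaluate: 1 AND NOT 0 = 1

1


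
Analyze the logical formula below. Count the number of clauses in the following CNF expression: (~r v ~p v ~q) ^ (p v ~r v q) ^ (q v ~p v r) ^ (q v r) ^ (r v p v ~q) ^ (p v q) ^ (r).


A CNF formula is a conjunction of clauses.
Clauses are separated by ^.
Counting the conjuncts: 7 clauses.

7


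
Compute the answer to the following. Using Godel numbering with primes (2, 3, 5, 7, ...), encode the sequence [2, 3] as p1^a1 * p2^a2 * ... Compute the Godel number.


Encode each element as an exponent of the corresponding prime:
  2^2 = 4
  3^3 = 27
Product = 4 * 27 = 108

108


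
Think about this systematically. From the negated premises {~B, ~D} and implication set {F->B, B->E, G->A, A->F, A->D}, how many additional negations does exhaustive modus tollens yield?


Initial negated facts: {~B, ~D}
Apply modus tollens to closure:
  ~B and F->B  =>  ~F
  ~F and A->F  =>  ~A
  ~A and G->A  =>  ~G
Final negated: {~A, ~B, ~D, ~F, ~G}
New negations: {~A, ~F, ~G}
Count = 3

3


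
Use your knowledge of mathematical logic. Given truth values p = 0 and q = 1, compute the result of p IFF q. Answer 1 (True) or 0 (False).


p = 0, q = 1
Operation: p IFF q
Evaluate: 0 IFF 1 = 0

0


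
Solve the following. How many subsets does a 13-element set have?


The power set of a set with n elements has 2^n elements.
|P(S)| = 2^13 = 8192

8192


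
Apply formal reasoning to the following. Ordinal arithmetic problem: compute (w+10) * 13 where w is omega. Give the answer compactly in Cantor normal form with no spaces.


Compute (w+10) * 13.
Ordinal * is associative and left-distributive over +, but NOT commutative; for finite n>1, n*w = w but w*n stays w*n.
(w+10) * 13 = (w+10) repeated 13 times. Each intermediate +10 is absorbed by the following w; only the last survives: w*13+10.
Result = w*13+10

w*13+10


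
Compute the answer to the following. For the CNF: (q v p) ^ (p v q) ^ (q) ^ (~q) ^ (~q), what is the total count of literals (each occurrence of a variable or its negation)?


Counting literals in each clause:
Clause 1: 2 literal(s)
Clause 2: 2 literal(s)
Clause 3: 1 literal(s)
Clause 4: 1 literal(s)
Clause 5: 1 literal(s)
Total = 7

7


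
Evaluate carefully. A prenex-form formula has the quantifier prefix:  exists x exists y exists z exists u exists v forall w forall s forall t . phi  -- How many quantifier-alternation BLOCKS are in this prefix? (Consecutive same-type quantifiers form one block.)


Quantifier-type sequence: E E E E E A A A  (A=forall, E=exists)
Group into maximal same-type runs:
  Ex5 | Ax3
Number of blocks = 2

2


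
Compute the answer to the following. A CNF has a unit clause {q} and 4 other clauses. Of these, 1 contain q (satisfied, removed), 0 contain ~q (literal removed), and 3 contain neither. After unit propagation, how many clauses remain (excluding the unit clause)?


Satisfied (removed): 1
Shortened (remain): 0
Unchanged (remain): 3
Remaining = 0 + 3 = 3

3


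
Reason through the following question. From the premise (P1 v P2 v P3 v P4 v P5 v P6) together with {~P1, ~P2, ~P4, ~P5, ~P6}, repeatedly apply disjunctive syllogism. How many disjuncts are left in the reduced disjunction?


Original disjuncts (6): P1, P2, P3, P4, P5, P6
Negated (eliminate): ~P1, ~P2, ~P4, ~P5, ~P6
Remaining disjuncts: P3
Count = 6 - 5 = 1

1


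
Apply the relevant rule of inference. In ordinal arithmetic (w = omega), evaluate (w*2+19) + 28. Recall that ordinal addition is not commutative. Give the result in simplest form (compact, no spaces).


Compute (w*2+19) + 28.
Ordinal + is associative but NOT commutative; for finite n>0, n + w = w but w + n stays w+n.
By associativity: (w*2+19) + 28 = w*2 + (19+28) = w*2+47.
Result = w*2+47

w*2+47


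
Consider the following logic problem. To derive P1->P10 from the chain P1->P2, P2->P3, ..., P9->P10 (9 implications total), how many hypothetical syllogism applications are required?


With 9 implications in a chain connecting 10 propositions:
P1->P2, P2->P3, ..., P9->P10
Steps needed = (number of implications) - 1 = 9 - 1 = 8

8


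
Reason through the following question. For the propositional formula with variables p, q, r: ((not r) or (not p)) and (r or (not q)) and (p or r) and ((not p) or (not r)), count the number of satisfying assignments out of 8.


Evaluate all 8 assignments for p, q, r:
p=0, q=0, r=0: 0
p=0, q=0, r=1: 1
p=0, q=1, r=0: 0
p=0, q=1, r=1: 1
p=1, q=0, r=0: 1
p=1, q=0, r=1: 0
p=1, q=1, r=0: 0
p=1, q=1, r=1: 0
Satisfying count = 3

3


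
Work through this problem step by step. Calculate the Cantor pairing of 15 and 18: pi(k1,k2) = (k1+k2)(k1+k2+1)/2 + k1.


k1 + k2 = 33
(k1+k2)(k1+k2+1)/2 = 33 * 34 / 2 = 561
pi = 561 + 15 = 576

576


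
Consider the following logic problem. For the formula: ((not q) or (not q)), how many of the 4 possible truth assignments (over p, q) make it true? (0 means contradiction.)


Check all 4 assignments:
p=0, q=0: 1
p=0, q=1: 0
p=1, q=0: 1
p=1, q=1: 0
Count of True = 2

2


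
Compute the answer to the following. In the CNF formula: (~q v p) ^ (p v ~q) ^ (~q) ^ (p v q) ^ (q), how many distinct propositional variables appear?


Identify each variable that appears in the formula.
Variables found: p, q
Count = 2

2


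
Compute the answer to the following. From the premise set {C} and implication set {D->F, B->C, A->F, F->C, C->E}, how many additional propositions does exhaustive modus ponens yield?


Initial facts: {C}
Apply modus ponens to closure:
  C and C->E  =>  E
Final known: {C, E}
New propositions: {E}
Count = 1

1


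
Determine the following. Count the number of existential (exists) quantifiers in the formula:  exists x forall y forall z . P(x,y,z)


Quantifier prefix: exists x forall y forall z
Mark each quantifier type:
  E U U
Universal count = 2, Existential count = 1
Asked for existential (exists) quantifiers: 1

1


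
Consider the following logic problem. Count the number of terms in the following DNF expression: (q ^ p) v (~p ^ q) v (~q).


A DNF formula is a disjunction of terms (conjunctions).
Terms are separated by v.
Counting the disjuncts: 3 terms.

3


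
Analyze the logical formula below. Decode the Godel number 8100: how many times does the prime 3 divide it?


Factorize 8100 by dividing by 3 repeatedly.
Division steps: 3 divides 8100 exactly 4 time(s).
Exponent of 3 = 4

4


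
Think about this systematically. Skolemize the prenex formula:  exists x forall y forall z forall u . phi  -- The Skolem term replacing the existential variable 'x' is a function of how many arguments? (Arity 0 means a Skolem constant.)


Quantifier prefix: exists x forall y forall z forall u
'x' is existentially quantified at position 1.
No universal quantifiers precede it.
Skolem function arity = 0 (a Skolem constant)

0


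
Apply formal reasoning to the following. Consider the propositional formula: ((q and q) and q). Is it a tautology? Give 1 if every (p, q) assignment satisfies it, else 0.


Check all 4 assignments:
p=0, q=0: 0
p=0, q=1: 1
p=1, q=0: 0
p=1, q=1: 1
Satisfying count = 2/4.
Tautology iff count = 4: no.

0


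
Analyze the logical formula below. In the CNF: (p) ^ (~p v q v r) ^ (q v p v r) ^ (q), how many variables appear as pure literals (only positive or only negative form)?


Check each variable for pure literal status:
p: mixed (not pure)
q: pure positive
r: pure positive
Pure literal count = 2

2


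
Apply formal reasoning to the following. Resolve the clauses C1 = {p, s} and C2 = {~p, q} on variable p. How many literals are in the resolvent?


Remove p from C1 and ~p from C2.
C1 remainder: {s}
C2 remainder: {q}
Union (resolvent): {q, s}
Resolvent has 2 literal(s).

2


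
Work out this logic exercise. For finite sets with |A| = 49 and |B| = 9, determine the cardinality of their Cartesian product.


The Cartesian product A x B contains all ordered pairs (a, b).
|A x B| = |A| * |B| = 49 * 9 = 441

441


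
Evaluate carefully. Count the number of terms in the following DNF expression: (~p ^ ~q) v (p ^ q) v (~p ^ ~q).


A DNF formula is a disjunction of terms (conjunctions).
Terms are separated by v.
Counting the disjuncts: 3 terms.

3


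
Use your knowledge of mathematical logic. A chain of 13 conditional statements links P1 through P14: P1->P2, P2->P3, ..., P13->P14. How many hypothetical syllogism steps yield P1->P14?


With 13 implications in a chain connecting 14 propositions:
P1->P2, P2->P3, ..., P13->P14
Steps needed = (number of implications) - 1 = 13 - 1 = 12

12


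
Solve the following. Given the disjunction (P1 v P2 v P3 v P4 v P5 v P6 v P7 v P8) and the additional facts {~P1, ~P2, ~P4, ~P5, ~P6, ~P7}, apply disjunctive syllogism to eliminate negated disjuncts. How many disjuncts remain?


Original disjuncts (8): P1, P2, P3, P4, P5, P6, P7, P8
Negated (eliminate): ~P1, ~P2, ~P4, ~P5, ~P6, ~P7
Remaining disjuncts: P3, P8
Count = 8 - 6 = 2

2


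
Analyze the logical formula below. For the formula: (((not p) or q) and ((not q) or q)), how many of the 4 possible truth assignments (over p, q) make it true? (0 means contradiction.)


Check all 4 assignments:
p=0, q=0: 1
p=0, q=1: 1
p=1, q=0: 0
p=1, q=1: 1
Count of True = 3

3


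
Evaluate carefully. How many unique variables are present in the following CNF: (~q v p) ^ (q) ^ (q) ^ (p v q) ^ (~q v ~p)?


Identify each variable that appears in the formula.
Variables found: p, q
Count = 2

2


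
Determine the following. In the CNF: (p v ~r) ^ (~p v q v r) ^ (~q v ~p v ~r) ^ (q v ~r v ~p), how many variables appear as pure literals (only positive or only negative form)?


Check each variable for pure literal status:
p: mixed (not pure)
q: mixed (not pure)
r: mixed (not pure)
Pure literal count = 0

0


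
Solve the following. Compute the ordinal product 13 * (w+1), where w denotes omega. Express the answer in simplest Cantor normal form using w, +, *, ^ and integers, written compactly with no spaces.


Compute 13 * (w+1).
Ordinal * is associative and left-distributive over +, but NOT commutative; for finite n>1, n*w = w but w*n stays w*n.
By left-distributivity: 13 * (w+1) = 13*w + 13*1 = w + 13 = w+13.
Result = w+13

w+13


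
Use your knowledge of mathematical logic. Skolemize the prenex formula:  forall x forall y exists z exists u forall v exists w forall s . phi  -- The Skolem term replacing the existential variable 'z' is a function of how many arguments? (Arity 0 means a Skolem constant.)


Quantifier prefix: forall x forall y exists z exists u forall v exists w forall s
'z' is existentially quantified at position 3.
Universal variables preceding it: x, y
Skolem function arity = 2

2


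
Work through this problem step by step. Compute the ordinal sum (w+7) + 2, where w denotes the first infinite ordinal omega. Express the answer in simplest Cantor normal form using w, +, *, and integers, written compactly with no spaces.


Compute (w+7) + 2.
Ordinal + is associative but NOT commutative; for finite n>0, n + w = w but w + n stays w+n.
By associativity: (w+7) + 2 = w + (7+2) = w+9.
Result = w+9

w+9


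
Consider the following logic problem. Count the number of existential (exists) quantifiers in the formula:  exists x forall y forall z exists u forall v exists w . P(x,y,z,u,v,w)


Quantifier prefix: exists x forall y forall z exists u forall v exists w
Mark each quantifier type:
  E U U E U E
Universal count = 3, Existential count = 3
Asked for existential (exists) quantifiers: 3

3


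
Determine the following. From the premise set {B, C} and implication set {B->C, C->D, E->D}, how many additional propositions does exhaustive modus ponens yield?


Initial facts: {B, C}
Apply modus ponens to closure:
  C and C->D  =>  D
Final known: {B, C, D}
New propositions: {D}
Count = 1

1


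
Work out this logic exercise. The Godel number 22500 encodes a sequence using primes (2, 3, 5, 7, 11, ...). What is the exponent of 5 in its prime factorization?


Factorize 22500 by dividing by 5 repeatedly.
Division steps: 5 divides 22500 exactly 4 time(s).
Exponent of 5 = 4

4


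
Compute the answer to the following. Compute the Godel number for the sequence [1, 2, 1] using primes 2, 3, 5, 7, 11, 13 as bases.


Encode each element as an exponent of the corresponding prime:
  2^1 = 2
  3^2 = 9
  5^1 = 5
Product = 2 * 9 * 5 = 90

90


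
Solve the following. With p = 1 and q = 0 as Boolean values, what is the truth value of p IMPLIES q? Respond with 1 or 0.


p = 1, q = 0
Operation: p IMPLIES q
Evaluate: 1 IMPLIES 0 = 0

0


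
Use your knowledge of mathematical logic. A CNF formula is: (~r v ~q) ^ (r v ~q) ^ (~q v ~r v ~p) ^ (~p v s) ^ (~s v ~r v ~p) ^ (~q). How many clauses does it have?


A CNF formula is a conjunction of clauses.
Clauses are separated by ^.
Counting the conjuncts: 6 clauses.

6


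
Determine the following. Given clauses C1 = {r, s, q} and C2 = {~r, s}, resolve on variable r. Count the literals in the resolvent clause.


Remove r from C1 and ~r from C2.
C1 remainder: {s, q}
C2 remainder: {s}
Union (resolvent): {q, s}
Resolvent has 2 literal(s).

2


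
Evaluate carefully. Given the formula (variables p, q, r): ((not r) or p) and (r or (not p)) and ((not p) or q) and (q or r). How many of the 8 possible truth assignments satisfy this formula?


Evaluate all 8 assignments for p, q, r:
p=0, q=0, r=0: 0
p=0, q=0, r=1: 0
p=0, q=1, r=0: 1
p=0, q=1, r=1: 0
p=1, q=0, r=0: 0
p=1, q=0, r=1: 0
p=1, q=1, r=0: 0
p=1, q=1, r=1: 1
Satisfying count = 2

2


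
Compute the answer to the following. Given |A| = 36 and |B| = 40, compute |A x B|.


The Cartesian product A x B contains all ordered pairs (a, b).
|A x B| = |A| * |B| = 36 * 40 = 1440

1440


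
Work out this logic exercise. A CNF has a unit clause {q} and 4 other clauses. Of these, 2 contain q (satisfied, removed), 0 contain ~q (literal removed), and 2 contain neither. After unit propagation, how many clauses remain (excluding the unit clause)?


Satisfied (removed): 2
Shortened (remain): 0
Unchanged (remain): 2
Remaining = 0 + 2 = 2

2


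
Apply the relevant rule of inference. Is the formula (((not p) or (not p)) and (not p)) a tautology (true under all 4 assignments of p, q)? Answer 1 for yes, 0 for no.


Check all 4 assignments:
p=0, q=0: 1
p=0, q=1: 1
p=1, q=0: 0
p=1, q=1: 0
Satisfying count = 2/4.
Tautology iff count = 4: no.

0


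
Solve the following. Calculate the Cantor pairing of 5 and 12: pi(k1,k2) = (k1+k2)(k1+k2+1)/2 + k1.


k1 + k2 = 17
(k1+k2)(k1+k2+1)/2 = 17 * 18 / 2 = 153
pi = 153 + 5 = 158

158


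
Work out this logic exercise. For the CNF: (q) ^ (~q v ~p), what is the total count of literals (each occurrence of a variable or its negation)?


Counting literals in each clause:
Clause 1: 1 literal(s)
Clause 2: 2 literal(s)
Total = 3

3


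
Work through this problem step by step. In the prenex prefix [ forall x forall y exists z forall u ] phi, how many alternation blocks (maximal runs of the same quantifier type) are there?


Quantifier-type sequence: A A E A  (A=forall, E=exists)
Group into maximal same-type runs:
  Ax2 | Ex1 | Ax1
Number of blocks = 3

3


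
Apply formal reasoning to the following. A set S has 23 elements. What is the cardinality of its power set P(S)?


The power set of a set with n elements has 2^n elements.
|P(S)| = 2^23 = 8388608

8388608


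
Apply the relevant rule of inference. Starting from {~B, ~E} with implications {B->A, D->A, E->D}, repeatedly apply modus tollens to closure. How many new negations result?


Initial negated facts: {~B, ~E}
Apply modus tollens to closure:
  (no implication fires)
Final negated: {~B, ~E}
New negations: {(none)}
Count = 0

0


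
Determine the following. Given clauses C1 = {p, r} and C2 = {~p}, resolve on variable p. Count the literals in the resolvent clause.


Remove p from C1 and ~p from C2.
C1 remainder: {r}
C2 remainder: {}
Union (resolvent): {r}
Resolvent has 1 literal(s).

1


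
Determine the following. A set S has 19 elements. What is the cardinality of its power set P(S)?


The power set of a set with n elements has 2^n elements.
|P(S)| = 2^19 = 524288

524288


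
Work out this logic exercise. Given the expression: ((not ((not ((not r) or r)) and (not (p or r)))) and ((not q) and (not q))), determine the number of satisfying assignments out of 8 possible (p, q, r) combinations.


Check all 8 assignments:
p=0, q=0, r=0: 1
p=0, q=0, r=1: 1
p=0, q=1, r=0: 0
p=0, q=1, r=1: 0
p=1, q=0, r=0: 1
p=1, q=0, r=1: 1
p=1, q=1, r=0: 0
p=1, q=1, r=1: 0
Count of True = 4

4


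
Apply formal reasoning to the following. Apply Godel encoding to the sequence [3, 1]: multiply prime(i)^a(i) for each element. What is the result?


Encode each element as an exponent of the corresponding prime:
  2^3 = 8
  3^1 = 3
Product = 8 * 3 = 24

24


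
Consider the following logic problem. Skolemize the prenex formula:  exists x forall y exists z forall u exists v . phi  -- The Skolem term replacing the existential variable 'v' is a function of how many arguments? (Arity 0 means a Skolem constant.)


Quantifier prefix: exists x forall y exists z forall u exists v
'v' is existentially quantified at position 5.
Universal variables preceding it: y, u
Skolem function arity = 2

2


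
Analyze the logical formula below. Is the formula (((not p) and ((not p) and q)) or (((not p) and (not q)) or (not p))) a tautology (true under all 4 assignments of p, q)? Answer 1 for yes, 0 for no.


Check all 4 assignments:
p=0, q=0: 1
p=0, q=1: 1
p=1, q=0: 0
p=1, q=1: 0
Satisfying count = 2/4.
Tautology iff count = 4: no.

0


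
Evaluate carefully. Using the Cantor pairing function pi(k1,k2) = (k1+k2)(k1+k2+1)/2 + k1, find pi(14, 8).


k1 + k2 = 22
(k1+k2)(k1+k2+1)/2 = 22 * 23 / 2 = 253
pi = 253 + 14 = 267

267


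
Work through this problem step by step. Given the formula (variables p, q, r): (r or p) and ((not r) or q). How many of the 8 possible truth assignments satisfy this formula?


Evaluate all 8 assignments for p, q, r:
p=0, q=0, r=0: 0
p=0, q=0, r=1: 0
p=0, q=1, r=0: 0
p=0, q=1, r=1: 1
p=1, q=0, r=0: 1
p=1, q=0, r=1: 0
p=1, q=1, r=0: 1
p=1, q=1, r=1: 1
Satisfying count = 4

4


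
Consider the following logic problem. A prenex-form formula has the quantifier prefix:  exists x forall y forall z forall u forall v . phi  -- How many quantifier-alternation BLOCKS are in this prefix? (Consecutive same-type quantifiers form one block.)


Quantifier-type sequence: E A A A A  (A=forall, E=exists)
Group into maximal same-type runs:
  Ex1 | Ax4
Number of blocks = 2

2


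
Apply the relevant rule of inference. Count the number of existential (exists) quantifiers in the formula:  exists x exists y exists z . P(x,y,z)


Quantifier prefix: exists x exists y exists z
Mark each quantifier type:
  E E E
Universal count = 0, Existential count = 3
Asked for existential (exists) quantifiers: 3

3


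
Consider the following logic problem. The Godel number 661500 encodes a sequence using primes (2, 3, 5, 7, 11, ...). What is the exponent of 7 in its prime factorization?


Factorize 661500 by dividing by 7 repeatedly.
Division steps: 7 divides 661500 exactly 2 time(s).
Exponent of 7 = 2

2


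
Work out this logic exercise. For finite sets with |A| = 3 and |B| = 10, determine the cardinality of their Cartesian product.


The Cartesian product A x B contains all ordered pairs (a, b).
|A x B| = |A| * |B| = 3 * 10 = 30

30


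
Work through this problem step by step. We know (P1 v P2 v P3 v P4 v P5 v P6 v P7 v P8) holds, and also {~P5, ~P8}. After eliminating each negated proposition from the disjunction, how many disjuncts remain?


Original disjuncts (8): P1, P2, P3, P4, P5, P6, P7, P8
Negated (eliminate): ~P5, ~P8
Remaining disjuncts: P1, P2, P3, P4, P6, P7
Count = 8 - 2 = 6

6


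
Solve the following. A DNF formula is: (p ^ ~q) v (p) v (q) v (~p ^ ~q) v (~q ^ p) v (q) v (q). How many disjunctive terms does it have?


A DNF formula is a disjunction of terms (conjunctions).
Terms are separated by v.
Counting the disjuncts: 7 terms.

7


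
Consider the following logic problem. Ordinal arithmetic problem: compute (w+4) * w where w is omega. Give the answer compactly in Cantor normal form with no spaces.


Compute (w+4) * w.
Ordinal * is associative and left-distributive over +, but NOT commutative; for finite n>1, n*w = w but w*n stays w*n.
(w+4) * w = sup{(w+4)*k : k<w} = sup{w*k+4} = w^2 (the +4 tail is absorbed in the limit).
Result = w^2

w^2


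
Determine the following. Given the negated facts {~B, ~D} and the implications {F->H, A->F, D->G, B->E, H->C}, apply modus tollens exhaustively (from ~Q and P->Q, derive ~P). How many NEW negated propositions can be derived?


Initial negated facts: {~B, ~D}
Apply modus tollens to closure:
  (no implication fires)
Final negated: {~B, ~D}
New negations: {(none)}
Count = 0

0


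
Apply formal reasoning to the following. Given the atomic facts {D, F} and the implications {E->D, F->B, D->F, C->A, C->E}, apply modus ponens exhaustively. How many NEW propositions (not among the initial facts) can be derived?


Initial facts: {D, F}
Apply modus ponens to closure:
  F and F->B  =>  B
Final known: {B, D, F}
New propositions: {B}
Count = 1

1


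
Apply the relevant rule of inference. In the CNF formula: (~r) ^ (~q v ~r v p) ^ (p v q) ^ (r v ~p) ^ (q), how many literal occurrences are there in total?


Counting literals in each clause:
Clause 1: 1 literal(s)
Clause 2: 3 literal(s)
Clause 3: 2 literal(s)
Clause 4: 2 literal(s)
Clause 5: 1 literal(s)
Total = 9

9


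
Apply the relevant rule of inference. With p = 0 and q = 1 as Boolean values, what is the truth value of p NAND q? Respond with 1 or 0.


p = 0, q = 1
Operation: p NAND q
Evaluate: 0 NAND 1 = 1

1


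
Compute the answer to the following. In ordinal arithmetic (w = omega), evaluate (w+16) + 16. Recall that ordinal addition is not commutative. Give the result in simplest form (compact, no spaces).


Compute (w+16) + 16.
Ordinal + is associative but NOT commutative; for finite n>0, n + w = w but w + n stays w+n.
By associativity: (w+16) + 16 = w + (16+16) = w+32.
Result = w+32

w+32


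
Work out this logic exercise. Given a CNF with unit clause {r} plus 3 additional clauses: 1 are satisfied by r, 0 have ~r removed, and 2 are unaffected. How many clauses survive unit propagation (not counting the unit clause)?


Satisfied (removed): 1
Shortened (remain): 0
Unchanged (remain): 2
Remaining = 0 + 2 = 2

2


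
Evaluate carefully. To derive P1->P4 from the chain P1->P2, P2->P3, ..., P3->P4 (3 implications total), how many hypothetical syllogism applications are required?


With 3 implications in a chain connecting 4 propositions:
P1->P2, P2->P3, ..., P3->P4
Steps needed = (number of implications) - 1 = 3 - 1 = 2

2


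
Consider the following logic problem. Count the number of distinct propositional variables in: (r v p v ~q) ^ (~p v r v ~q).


Identify each variable that appears in the formula.
Variables found: p, q, r
Count = 3

3


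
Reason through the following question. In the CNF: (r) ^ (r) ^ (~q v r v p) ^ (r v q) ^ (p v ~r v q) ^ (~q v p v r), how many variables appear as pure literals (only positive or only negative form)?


Check each variable for pure literal status:
p: pure positive
q: mixed (not pure)
r: mixed (not pure)
Pure literal count = 1

1


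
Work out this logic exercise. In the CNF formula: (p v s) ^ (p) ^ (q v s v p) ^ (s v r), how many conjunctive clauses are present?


A CNF formula is a conjunction of clauses.
Clauses are separated by ^.
Counting the conjuncts: 4 clauses.

4


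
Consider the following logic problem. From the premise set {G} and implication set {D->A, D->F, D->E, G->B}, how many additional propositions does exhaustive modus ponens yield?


Initial facts: {G}
Apply modus ponens to closure:
  G and G->B  =>  B
Final known: {B, G}
New propositions: {B}
Count = 1

1


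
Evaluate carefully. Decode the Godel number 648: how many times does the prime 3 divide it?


Factorize 648 by dividing by 3 repeatedly.
Division steps: 3 divides 648 exactly 4 time(s).
Exponent of 3 = 4

4


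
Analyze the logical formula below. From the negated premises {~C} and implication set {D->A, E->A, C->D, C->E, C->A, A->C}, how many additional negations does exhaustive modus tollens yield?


Initial negated facts: {~C}
Apply modus tollens to closure:
  ~C and A->C  =>  ~A
  ~A and D->A  =>  ~D
  ~A and E->A  =>  ~E
Final negated: {~A, ~C, ~D, ~E}
New negations: {~A, ~D, ~E}
Count = 3

3


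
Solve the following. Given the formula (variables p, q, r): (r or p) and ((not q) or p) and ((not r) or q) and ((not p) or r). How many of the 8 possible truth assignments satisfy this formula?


Evaluate all 8 assignments for p, q, r:
p=0, q=0, r=0: 0
p=0, q=0, r=1: 0
p=0, q=1, r=0: 0
p=0, q=1, r=1: 0
p=1, q=0, r=0: 0
p=1, q=0, r=1: 0
p=1, q=1, r=0: 0
p=1, q=1, r=1: 1
Satisfying count = 1

1


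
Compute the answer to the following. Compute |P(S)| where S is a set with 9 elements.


The power set of a set with n elements has 2^n elements.
|P(S)| = 2^9 = 512

512


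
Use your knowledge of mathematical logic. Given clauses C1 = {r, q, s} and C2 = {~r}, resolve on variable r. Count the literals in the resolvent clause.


Remove r from C1 and ~r from C2.
C1 remainder: {q, s}
C2 remainder: {}
Union (resolvent): {q, s}
Resolvent has 2 literal(s).

2


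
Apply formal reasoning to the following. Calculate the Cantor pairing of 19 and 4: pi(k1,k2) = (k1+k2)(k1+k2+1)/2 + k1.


k1 + k2 = 23
(k1+k2)(k1+k2+1)/2 = 23 * 24 / 2 = 276
pi = 276 + 19 = 295

295


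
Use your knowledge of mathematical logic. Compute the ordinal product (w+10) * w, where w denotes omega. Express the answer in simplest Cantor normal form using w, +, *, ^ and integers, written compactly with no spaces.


Compute (w+10) * w.
Ordinal * is associative and left-distributive over +, but NOT commutative; for finite n>1, n*w = w but w*n stays w*n.
(w+10) * w = sup{(w+10)*k : k<w} = sup{w*k+10} = w^2 (the +10 tail is absorbed in the limit).
Result = w^2

w^2


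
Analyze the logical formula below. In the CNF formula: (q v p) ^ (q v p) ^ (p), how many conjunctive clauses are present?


A CNF formula is a conjunction of clauses.
Clauses are separated by ^.
Counting the conjuncts: 3 clauses.

3


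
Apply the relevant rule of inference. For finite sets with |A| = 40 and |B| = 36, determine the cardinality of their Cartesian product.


The Cartesian product A x B contains all ordered pairs (a, b).
|A x B| = |A| * |B| = 40 * 36 = 1440

1440


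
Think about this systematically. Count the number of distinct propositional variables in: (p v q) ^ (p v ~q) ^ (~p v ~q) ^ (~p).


Identify each variable that appears in the formula.
Variables found: p, q
Count = 2

2


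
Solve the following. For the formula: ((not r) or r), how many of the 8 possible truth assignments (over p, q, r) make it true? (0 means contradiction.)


Check all 8 assignments:
p=0, q=0, r=0: 1
p=0, q=0, r=1: 1
p=0, q=1, r=0: 1
p=0, q=1, r=1: 1
p=1, q=0, r=0: 1
p=1, q=0, r=1: 1
p=1, q=1, r=0: 1
p=1, q=1, r=1: 1
Count of True = 8

8
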